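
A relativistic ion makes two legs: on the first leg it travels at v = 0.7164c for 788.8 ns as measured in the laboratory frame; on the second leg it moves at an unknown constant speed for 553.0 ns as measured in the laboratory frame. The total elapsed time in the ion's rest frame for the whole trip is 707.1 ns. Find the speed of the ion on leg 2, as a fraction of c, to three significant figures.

β = 0.959

Leg 1: γ = 1/√(1 − 0.7164²) = 1/√0.4868 = 1.433; τ_1 = 788.8/1.433 = 550.3 ns.
Leg 2: speed unknown; τ_2 = 553.0/γ_2.
Total proper time: 550.3 + τ_2 = 707.1, so τ_2 = 707.1 − 550.3 = 156.8 ns.
γ_2 = 553.0/156.8 = 3.528; β = √(1 − 1/γ²) = √0.9196.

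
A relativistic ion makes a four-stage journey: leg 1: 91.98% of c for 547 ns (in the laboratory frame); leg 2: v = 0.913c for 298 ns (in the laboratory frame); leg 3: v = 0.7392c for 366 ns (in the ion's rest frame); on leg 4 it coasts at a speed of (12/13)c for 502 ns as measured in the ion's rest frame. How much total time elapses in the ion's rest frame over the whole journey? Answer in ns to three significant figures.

τ = 1200 ns

Leg 1: β = 0.9198; γ = 1/√(1 − 0.9198²) = 1/√0.1540 = 2.549; τ_1 = 547/2.549 = 214.6 ns.
Leg 2: γ = 1/√(1 − 0.913²) = 1/√0.1664 = 2.451; τ_2 = 298/2.451 = 121.6 ns.
Leg 3: 366 ns is already measured in the ion's rest frame.
Leg 4: 502 ns is already measured in the ion's rest frame.
Total: 214.6 + 121.6 + 366.0 + 502.0 ns.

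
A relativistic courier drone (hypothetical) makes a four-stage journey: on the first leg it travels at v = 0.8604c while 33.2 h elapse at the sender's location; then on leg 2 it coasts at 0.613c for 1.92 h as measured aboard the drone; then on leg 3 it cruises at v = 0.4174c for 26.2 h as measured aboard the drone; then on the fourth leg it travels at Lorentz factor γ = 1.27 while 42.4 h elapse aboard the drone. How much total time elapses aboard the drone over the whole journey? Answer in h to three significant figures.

Leg 1: γ = 1/√(1 − 0.8604²) = 1/√0.2597 = 1.962; τ_1 = 33.2/1.962 = 16.92 h.
Leg 2: 1.92 h is already measured aboard the drone.
Leg 3: 26.2 h is already measured aboard the drone.
Leg 4: 42.4 h is already measured aboard the drone.
Total: 16.92 + 1.920 + 26.20 + 42.40 h.

τ = 87.4 h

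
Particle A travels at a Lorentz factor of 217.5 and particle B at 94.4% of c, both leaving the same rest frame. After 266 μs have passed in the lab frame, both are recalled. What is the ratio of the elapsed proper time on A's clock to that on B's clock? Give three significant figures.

τ_A/τ_B = 0.0139

A: γ = 217.5. B: β = 0.944; γ = 1/√(1 − 0.944²) = 1/√0.1089 = 3.031.
τ_A/τ_B = γ_B/γ_A = 3.031/217.5 = 0.01393, so τ_A/τ_B = 0.01393.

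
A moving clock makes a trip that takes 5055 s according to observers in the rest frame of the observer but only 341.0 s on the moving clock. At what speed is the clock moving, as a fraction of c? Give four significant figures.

The proper time is measured on the moving clock (both events occur at the clock's location); Δt is measured in the rest frame of the observer. γ = Δt/τ = 5055/341.0 = 14.82.
β = √(1 − 1/γ²) = √(1 − 0.004551) = √0.9954

v = 0.9977c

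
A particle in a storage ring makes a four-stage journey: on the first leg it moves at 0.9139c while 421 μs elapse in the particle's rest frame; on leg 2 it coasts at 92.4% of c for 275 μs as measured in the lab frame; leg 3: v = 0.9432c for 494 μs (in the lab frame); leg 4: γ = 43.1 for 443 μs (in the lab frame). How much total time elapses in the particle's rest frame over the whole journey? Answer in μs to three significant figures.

Leg 1: 421 μs is already measured in the particle's rest frame.
Leg 2: β = 0.924; γ = 1/√(1 − 0.924²) = 1/√0.1462 = 2.615; τ_2 = 275/2.615 = 105.2 μs.
Leg 3: γ = 1/√(1 − 0.9432²) = 1/√0.1104 = 3.010; τ_3 = 494/3.010 = 164.1 μs.
Leg 4: γ = 43.1; τ_4 = 443/43.10 = 10.28 μs.
Total: 421.0 + 105.2 + 164.1 + 10.28 μs.

τ = 701 μs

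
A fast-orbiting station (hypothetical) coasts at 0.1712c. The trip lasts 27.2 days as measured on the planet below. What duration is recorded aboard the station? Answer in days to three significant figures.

γ = 1/√(1 − 0.1712²) = 1/√0.9707 = 1.015
The interval measured on the planet below is the dilated one; the clock aboard the station measures the proper time τ = Δt/γ = 27.2/1.015 days.

τ = 26.8 days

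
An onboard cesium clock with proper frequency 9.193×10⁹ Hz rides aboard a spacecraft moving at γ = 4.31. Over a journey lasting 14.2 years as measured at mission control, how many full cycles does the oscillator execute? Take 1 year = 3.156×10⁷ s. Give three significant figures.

γ = 4.31
The oscillator's own cycle count is N = f × τ where τ is the proper time aboard the spacecraft. τ = Δt/γ = 14.2/4.310 = 3.295 years = 1.040×10⁸ s.
N = 9.193×10⁹ × 1.040×10⁸ = 9.559×10¹⁷.

N = 9.56×10¹⁷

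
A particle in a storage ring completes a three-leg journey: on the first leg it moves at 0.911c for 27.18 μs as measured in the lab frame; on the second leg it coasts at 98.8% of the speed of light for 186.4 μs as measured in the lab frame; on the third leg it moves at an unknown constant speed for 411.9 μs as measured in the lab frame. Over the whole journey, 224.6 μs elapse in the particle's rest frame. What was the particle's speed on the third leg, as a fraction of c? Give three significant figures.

β = 0.894

Leg 1: γ = 1/√(1 − 0.911²) = 1/√0.1701 = 2.425; τ_1 = 27.18/2.425 = 11.21 μs.
Leg 2: β = 0.988; γ = 1/√(1 − 0.988²) = 1/√0.02386 = 6.474; τ_2 = 186.4/6.474 = 28.79 μs.
Leg 3: speed unknown; τ_3 = 411.9/γ_3.
Total proper time: 11.21 + 28.79 + τ_3 = 224.6, so τ_3 = 224.6 − 40.00 = 184.6 μs.
γ_3 = 411.9/184.6 = 2.231; β = √(1 − 1/γ²) = √0.7991.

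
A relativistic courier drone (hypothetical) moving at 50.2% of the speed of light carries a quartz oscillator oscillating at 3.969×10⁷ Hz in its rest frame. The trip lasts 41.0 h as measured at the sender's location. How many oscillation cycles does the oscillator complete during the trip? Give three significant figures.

β = 0.502; γ = 1/√(1 − 0.502²) = 1/√0.7480 = 1.156
The oscillator's own cycle count is N = f × τ where τ is the proper time aboard the drone. τ = Δt/γ = 41.0/1.156 = 35.46 h = 1.277×10⁵ s.
N = 3.969×10⁷ × 1.277×10⁵ = 5.067×10¹².

N = 5.07×10¹²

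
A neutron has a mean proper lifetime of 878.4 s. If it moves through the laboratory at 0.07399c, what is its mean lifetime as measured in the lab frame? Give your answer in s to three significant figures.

γ = 1/√(1 − 0.07399²) = 1/√0.9945 = 1.003
The rest-frame lifetime is the proper time; the lab measures the dilated interval Δt = γτ₀ = 1.003 × 878.4 s.

Δt = 881 s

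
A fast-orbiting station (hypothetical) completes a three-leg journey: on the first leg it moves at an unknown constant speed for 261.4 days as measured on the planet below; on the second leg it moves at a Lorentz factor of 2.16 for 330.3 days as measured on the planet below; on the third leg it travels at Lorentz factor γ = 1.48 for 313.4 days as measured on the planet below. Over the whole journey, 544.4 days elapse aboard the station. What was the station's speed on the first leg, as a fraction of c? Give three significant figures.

β = 0.726

Leg 1: speed unknown; τ_1 = 261.4/γ_1.
Leg 2: γ = 2.16; τ_2 = 330.3/2.160 = 152.9 days.
Leg 3: γ = 1.48; τ_3 = 313.4/1.480 = 211.8 days.
Total proper time: τ_1 + 152.9 + 211.8 = 544.4, so τ_1 = 544.4 − 364.7 = 179.7 days.
γ_1 = 261.4/179.7 = 1.454; β = √(1 − 1/γ²) = √0.5273.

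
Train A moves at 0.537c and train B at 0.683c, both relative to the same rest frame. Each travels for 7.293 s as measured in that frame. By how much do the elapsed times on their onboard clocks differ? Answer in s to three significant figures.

|τ_A − τ_B| = 0.825 s

A: γ = 1/√(1 − 0.537²) = 1/√0.7116 = 1.185; τ_A = 7.293/1.185 = 6.152 s.
B: γ = 1/√(1 − 0.683²) = 1/√0.5335 = 1.369; τ_B = 7.293/1.369 = 5.327 s.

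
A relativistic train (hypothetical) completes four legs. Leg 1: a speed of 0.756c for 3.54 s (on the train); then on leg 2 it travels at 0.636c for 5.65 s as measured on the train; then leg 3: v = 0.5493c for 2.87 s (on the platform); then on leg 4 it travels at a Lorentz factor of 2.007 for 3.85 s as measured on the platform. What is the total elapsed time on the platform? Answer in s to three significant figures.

Δt = 19.4 s

Leg 1: γ = 1/√(1 − 0.756²) = 1/√0.4285 = 1.528; Δt_1 = 1.528 × 3.54 = 5.408 s.
Leg 2: γ = 1/√(1 − 0.636²) = 1/√0.5955 = 1.296; Δt_2 = 1.296 × 5.65 = 7.322 s.
Leg 3: 2.87 s is already measured on the platform.
Leg 4: 3.85 s is already measured on the platform.
Total: 5.408 + 7.322 + 2.870 + 3.850 s.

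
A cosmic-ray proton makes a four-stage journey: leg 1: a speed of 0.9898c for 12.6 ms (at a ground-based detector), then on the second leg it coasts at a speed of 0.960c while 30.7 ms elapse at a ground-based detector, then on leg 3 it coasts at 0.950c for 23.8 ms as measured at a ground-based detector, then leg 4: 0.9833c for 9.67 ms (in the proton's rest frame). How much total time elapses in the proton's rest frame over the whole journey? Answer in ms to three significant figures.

τ = 27.5 ms

Leg 1: γ = 1/√(1 − 0.9898²) = 1/√0.02030 = 7.019; τ_1 = 12.6/7.019 = 1.795 ms.
Leg 2: γ = 1/√(1 − 0.960²) = 1/√0.07840 = 3.571; τ_2 = 30.7/3.571 = 8.596 ms.
Leg 3: γ = 1/√(1 − 0.950²) = 1/√0.09750 = 3.203; τ_3 = 23.8/3.203 = 7.432 ms.
Leg 4: 9.67 ms is already measured in the proton's rest frame.
Total: 1.795 + 8.596 + 7.432 + 9.670 ms.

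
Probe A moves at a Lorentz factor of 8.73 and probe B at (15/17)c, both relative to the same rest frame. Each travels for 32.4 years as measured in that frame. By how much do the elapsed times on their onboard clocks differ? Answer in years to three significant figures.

A: γ = 8.73; τ_A = 32.4/8.730 = 3.711 years.
B: γ = 1/√(1 − (15/17)²) = 17/8 = 2.125; τ_B = 32.4/2.125 = 15.25 years.

|τ_A − τ_B| = 11.5 years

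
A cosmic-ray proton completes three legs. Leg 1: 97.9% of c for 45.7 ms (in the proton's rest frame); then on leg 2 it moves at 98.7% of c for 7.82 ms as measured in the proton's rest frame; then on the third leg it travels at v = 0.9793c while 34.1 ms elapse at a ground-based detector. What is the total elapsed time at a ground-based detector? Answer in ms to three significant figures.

Leg 1: β = 0.979; γ = 1/√(1 − 0.979²) = 1/√0.04156 = 4.905; Δt_1 = 4.905 × 45.7 = 224.2 ms.
Leg 2: β = 0.987; γ = 1/√(1 − 0.987²) = 1/√0.02583 = 6.222; Δt_2 = 6.222 × 7.82 = 48.66 ms.
Leg 3: 34.1 ms is already measured at a ground-based detector.
Total: 224.2 + 48.66 + 34.10 ms.

Δt = 307 ms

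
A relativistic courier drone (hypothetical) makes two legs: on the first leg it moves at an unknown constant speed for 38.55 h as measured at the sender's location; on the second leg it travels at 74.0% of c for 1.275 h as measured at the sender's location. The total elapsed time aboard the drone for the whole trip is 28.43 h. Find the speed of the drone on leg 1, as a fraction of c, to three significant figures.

Leg 1: speed unknown; τ_1 = 38.55/γ_1.
Leg 2: β = 0.740; γ = 1/√(1 − 0.740²) = 1/√0.4524 = 1.487; τ_2 = 1.275/1.487 = 0.8576 h.
Total proper time: τ_1 + 0.8576 = 28.43, so τ_1 = 28.43 − 0.8576 = 27.57 h.
γ_1 = 38.55/27.57 = 1.398; β = √(1 − 1/γ²) = √0.4884.

β = 0.699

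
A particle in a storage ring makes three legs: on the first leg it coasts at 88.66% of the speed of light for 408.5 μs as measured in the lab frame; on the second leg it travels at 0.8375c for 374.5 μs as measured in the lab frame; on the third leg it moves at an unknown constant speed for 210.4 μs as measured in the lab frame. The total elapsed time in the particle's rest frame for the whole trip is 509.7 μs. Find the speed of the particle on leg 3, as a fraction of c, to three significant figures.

Leg 1: β = 0.8866; γ = 1/√(1 − 0.8866²) = 1/√0.2139 = 2.162; τ_1 = 408.5/2.162 = 188.9 μs.
Leg 2: γ = 1/√(1 − 0.8375²) = 1/√0.2986 = 1.830; τ_2 = 374.5/1.830 = 204.6 μs.
Leg 3: speed unknown; τ_3 = 210.4/γ_3.
Total proper time: 188.9 + 204.6 + τ_3 = 509.7, so τ_3 = 509.7 − 393.6 = 116.1 μs.
γ_3 = 210.4/116.1 = 1.812; β = √(1 − 1/γ²) = √0.6954.

β = 0.834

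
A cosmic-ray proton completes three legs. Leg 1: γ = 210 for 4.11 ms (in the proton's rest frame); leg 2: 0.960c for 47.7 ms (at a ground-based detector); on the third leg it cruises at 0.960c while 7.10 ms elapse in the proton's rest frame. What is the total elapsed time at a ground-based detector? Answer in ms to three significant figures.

Δt = 936 ms

Leg 1: γ = 210; Δt_1 = 210.0 × 4.11 = 863.1 ms.
Leg 2: 47.7 ms is already measured at a ground-based detector.
Leg 3: γ = 1/√(1 − 0.960²) = 25/7 ≈ 3.571; Δt_3 = 3.571 × 7.10 = 25.36 ms.
Total: 863.1 + 47.70 + 25.36 ms.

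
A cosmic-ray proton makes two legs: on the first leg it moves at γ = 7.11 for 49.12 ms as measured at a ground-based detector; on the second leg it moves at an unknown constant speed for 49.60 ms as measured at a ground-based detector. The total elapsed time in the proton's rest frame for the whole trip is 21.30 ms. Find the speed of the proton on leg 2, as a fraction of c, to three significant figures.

Leg 1: γ = 7.11; τ_1 = 49.12/7.110 = 6.909 ms.
Leg 2: speed unknown; τ_2 = 49.60/γ_2.
Total proper time: 6.909 + τ_2 = 21.30, so τ_2 = 21.30 − 6.909 = 14.39 ms.
γ_2 = 49.60/14.39 = 3.446; β = √(1 − 1/γ²) = √0.9158.

β = 0.957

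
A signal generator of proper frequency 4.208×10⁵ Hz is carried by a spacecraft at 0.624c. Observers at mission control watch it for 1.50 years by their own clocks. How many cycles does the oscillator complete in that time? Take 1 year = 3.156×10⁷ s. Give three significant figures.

N = 1.56×10¹³

γ = 1/√(1 − 0.624²) = 1/√0.6106 = 1.280
During 1.50 years of lab time, the oscillator's proper time advances by τ = Δt/γ = 1.50/1.280 = 1.172 years = 3.699×10⁷ s.
N = f × τ = 4.208×10⁵ × 3.699×10⁷ = 1.557×10¹³.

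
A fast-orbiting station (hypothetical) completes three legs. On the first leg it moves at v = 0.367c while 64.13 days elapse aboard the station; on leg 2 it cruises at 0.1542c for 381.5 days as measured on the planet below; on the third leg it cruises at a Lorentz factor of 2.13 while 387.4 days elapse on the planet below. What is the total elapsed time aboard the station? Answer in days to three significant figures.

τ = 623 days

Leg 1: 64.13 days is already measured aboard the station.
Leg 2: γ = 1/√(1 − 0.1542²) = 1/√0.9762 = 1.012; τ_2 = 381.5/1.012 = 376.9 days.
Leg 3: γ = 2.13; τ_3 = 387.4/2.130 = 181.9 days.
Total: 64.13 + 376.9 + 181.9 days.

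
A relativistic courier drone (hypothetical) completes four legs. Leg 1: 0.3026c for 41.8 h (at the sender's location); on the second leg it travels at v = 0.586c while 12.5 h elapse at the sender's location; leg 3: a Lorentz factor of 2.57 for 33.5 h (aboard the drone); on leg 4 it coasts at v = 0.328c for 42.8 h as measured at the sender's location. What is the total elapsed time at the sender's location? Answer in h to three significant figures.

Leg 1: 41.8 h is already measured at the sender's location.
Leg 2: 12.5 h is already measured at the sender's location.
Leg 3: γ = 2.57; Δt_3 = 2.570 × 33.5 = 86.09 h.
Leg 4: 42.8 h is already measured at the sender's location.
Total: 41.80 + 12.50 + 86.09 + 42.80 h.

Δt = 183 h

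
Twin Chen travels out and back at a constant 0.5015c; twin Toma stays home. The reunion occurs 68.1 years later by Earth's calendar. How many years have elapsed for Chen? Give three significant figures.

τ = 58.9 years

γ = 1/√(1 − 0.5015²) = 1/√0.7485 = 1.156
Chen's clock measures proper time along the trip: τ = Δt/γ = 68.1/1.156 years.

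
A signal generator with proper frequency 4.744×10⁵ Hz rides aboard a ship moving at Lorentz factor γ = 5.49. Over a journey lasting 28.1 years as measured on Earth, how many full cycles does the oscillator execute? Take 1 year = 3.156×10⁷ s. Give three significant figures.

N = 7.66×10¹³

γ = 5.49
The oscillator's own cycle count is N = f × τ where τ is the proper time on the ship. τ = Δt/γ = 28.1/5.490 = 5.118 years = 1.615×10⁸ s.
N = 4.744×10⁵ × 1.615×10⁸ = 7.663×10¹³.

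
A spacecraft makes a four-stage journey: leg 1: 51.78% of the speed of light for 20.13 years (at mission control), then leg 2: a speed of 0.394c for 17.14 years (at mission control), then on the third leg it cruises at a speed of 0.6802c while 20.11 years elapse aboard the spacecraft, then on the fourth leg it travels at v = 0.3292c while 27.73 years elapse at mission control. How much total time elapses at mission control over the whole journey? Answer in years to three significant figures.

Δt = 92.4 years

Leg 1: 20.13 years is already measured at mission control.
Leg 2: 17.14 years is already measured at mission control.
Leg 3: γ = 1/√(1 − 0.6802²) = 1/√0.5373 = 1.364; Δt_3 = 1.364 × 20.11 = 27.43 years.
Leg 4: 27.73 years is already measured at mission control.
Total: 20.13 + 17.14 + 27.43 + 27.73 years.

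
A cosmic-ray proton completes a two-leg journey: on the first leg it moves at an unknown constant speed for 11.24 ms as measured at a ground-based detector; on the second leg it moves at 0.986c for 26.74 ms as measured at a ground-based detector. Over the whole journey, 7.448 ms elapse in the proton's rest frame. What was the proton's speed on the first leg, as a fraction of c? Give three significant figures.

Leg 1: speed unknown; τ_1 = 11.24/γ_1.
Leg 2: γ = 1/√(1 − 0.986²) = 1/√0.02780 = 5.997; τ_2 = 26.74/5.997 = 4.459 ms.
Total proper time: τ_1 + 4.459 = 7.448, so τ_1 = 7.448 − 4.459 = 2.989 ms.
γ_1 = 11.24/2.989 = 3.760; β = √(1 − 1/γ²) = √0.9293.

β = 0.964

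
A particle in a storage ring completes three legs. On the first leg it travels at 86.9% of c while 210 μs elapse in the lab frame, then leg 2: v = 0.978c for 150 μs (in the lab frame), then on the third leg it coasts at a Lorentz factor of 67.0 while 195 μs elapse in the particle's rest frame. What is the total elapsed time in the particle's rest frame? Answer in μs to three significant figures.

τ = 330 μs

Leg 1: β = 0.869; γ = 1/√(1 − 0.869²) = 1/√0.2448 = 2.021; τ_1 = 210/2.021 = 103.9 μs.
Leg 2: γ = 1/√(1 − 0.978²) = 1/√0.04352 = 4.794; τ_2 = 150/4.794 = 31.29 μs.
Leg 3: 195 μs is already measured in the particle's rest frame.
Total: 103.9 + 31.29 + 195.0 μs.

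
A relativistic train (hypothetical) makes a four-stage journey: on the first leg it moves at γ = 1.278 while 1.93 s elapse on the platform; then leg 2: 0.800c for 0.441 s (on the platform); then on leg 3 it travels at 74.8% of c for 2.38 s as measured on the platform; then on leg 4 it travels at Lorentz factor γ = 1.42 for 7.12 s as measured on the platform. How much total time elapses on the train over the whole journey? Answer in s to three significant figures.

Leg 1: γ = 1.278; τ_1 = 1.93/1.278 = 1.510 s.
Leg 2: γ = 1/√(1 − 0.800²) = 5/3 ≈ 1.667; τ_2 = 0.441/1.667 = 0.2646 s.
Leg 3: β = 0.748; γ = 1/√(1 − 0.748²) = 1/√0.4405 = 1.507; τ_3 = 2.38/1.507 = 1.580 s.
Leg 4: γ = 1.42; τ_4 = 7.12/1.420 = 5.014 s.
Total: 1.510 + 0.2646 + 1.580 + 5.014 s.

τ = 8.37 s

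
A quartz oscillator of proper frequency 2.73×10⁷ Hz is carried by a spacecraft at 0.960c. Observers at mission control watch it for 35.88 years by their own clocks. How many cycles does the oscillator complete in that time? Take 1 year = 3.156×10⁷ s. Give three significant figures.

N = 8.66×10¹⁵

γ = 1/√(1 − 0.960²) = 25/7 ≈ 3.571
During 35.88 years of lab time, the oscillator's proper time advances by τ = Δt/γ = 35.88/3.571 = 10.05 years = 3.171×10⁸ s.
N = f × τ = 2.73×10⁷ × 3.171×10⁸ = 8.656×10¹⁵.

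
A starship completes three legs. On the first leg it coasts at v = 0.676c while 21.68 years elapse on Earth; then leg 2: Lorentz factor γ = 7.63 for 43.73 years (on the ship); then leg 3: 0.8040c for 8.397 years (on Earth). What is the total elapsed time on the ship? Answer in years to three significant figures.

τ = 64.7 years

Leg 1: γ = 1/√(1 − 0.676²) = 1/√0.5430 = 1.357; τ_1 = 21.68/1.357 = 15.98 years.
Leg 2: 43.73 years is already measured on the ship.
Leg 3: γ = 1/√(1 − 0.8040²) = 1/√0.3536 = 1.682; τ_3 = 8.397/1.682 = 4.993 years.
Total: 15.98 + 43.73 + 4.993 years.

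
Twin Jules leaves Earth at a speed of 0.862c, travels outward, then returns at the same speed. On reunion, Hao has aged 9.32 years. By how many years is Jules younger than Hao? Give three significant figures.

Δt − τ = 4.60 years

γ = 1/√(1 − 0.862²) = 1/√0.2570 = 1.973
Jules's elapsed proper time: τ = 9.32/1.973 = 4.724 years.
Age gap = Δt − τ = 9.32 − 4.724 years.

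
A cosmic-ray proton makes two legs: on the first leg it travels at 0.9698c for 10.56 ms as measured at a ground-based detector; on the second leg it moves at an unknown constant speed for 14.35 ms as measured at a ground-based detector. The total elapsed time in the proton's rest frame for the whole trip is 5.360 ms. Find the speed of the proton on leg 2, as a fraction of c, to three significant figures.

β = 0.981

Leg 1: γ = 1/√(1 − 0.9698²) = 1/√0.05949 = 4.100; τ_1 = 10.56/4.100 = 2.576 ms.
Leg 2: speed unknown; τ_2 = 14.35/γ_2.
Total proper time: 2.576 + τ_2 = 5.360, so τ_2 = 5.360 − 2.576 = 2.784 ms.
γ_2 = 14.35/2.784 = 5.154; β = √(1 − 1/γ²) = √0.9624.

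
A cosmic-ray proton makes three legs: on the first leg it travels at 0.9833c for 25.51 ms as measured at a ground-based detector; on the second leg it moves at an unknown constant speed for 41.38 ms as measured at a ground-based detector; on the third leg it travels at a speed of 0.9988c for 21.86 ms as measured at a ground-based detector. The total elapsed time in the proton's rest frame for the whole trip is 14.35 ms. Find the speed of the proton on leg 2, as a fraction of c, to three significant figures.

β = 0.978

Leg 1: γ = 1/√(1 − 0.9833²) = 1/√0.03312 = 5.495; τ_1 = 25.51/5.495 = 4.643 ms.
Leg 2: speed unknown; τ_2 = 41.38/γ_2.
Leg 3: γ = 1/√(1 − 0.9988²) = 1/√0.002399 = 20.42; τ_3 = 21.86/20.42 = 1.071 ms.
Total proper time: 4.643 + τ_2 + 1.071 = 14.35, so τ_2 = 14.35 − 5.713 = 8.637 ms.
γ_2 = 41.38/8.637 = 4.791; β = √(1 − 1/γ²) = √0.9564.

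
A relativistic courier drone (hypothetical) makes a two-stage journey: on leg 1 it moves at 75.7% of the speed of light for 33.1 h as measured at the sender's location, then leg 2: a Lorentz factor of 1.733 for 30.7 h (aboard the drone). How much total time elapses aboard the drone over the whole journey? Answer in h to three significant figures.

τ = 52.3 h

Leg 1: β = 0.757; γ = 1/√(1 − 0.757²) = 1/√0.4270 = 1.530; τ_1 = 33.1/1.530 = 21.63 h.
Leg 2: 30.7 h is already measured aboard the drone.
Total: 21.63 + 30.70 h.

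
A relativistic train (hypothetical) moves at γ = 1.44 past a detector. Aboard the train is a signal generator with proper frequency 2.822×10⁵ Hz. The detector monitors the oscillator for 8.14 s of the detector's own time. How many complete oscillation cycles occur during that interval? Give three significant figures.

γ = 1.44
During 8.14 s of lab time, the oscillator's proper time advances by τ = Δt/γ = 8.14/1.440 = 5.653 s = 5.653×10⁰ s.
N = f × τ = 2.822×10⁵ × 5.653×10⁰ = 1.595×10⁶.

N = 1.60×10⁶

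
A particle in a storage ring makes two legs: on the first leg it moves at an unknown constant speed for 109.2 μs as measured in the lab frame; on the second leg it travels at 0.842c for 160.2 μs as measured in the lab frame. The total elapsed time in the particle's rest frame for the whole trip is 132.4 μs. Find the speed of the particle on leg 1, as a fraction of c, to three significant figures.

β = 0.907

Leg 1: speed unknown; τ_1 = 109.2/γ_1.
Leg 2: γ = 1/√(1 − 0.842²) = 1/√0.2910 = 1.854; τ_2 = 160.2/1.854 = 86.42 μs.
Total proper time: τ_1 + 86.42 = 132.4, so τ_1 = 132.4 − 86.42 = 45.98 μs.
γ_1 = 109.2/45.98 = 2.375; β = √(1 − 1/γ²) = √0.8227.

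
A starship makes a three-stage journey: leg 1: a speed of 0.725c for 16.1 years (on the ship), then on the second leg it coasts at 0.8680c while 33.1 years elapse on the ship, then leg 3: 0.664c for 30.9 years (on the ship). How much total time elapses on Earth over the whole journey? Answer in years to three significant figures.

Leg 1: γ = 1/√(1 − 0.725²) = 1/√0.4744 = 1.452; Δt_1 = 1.452 × 16.1 = 23.38 years.
Leg 2: γ = 1/√(1 − 0.8680²) = 1/√0.2466 = 2.014; Δt_2 = 2.014 × 33.1 = 66.66 years.
Leg 3: γ = 1/√(1 − 0.664²) = 1/√0.5591 = 1.337; Δt_3 = 1.337 × 30.9 = 41.32 years.
Total: 23.38 + 66.66 + 41.32 years.

Δt = 131 years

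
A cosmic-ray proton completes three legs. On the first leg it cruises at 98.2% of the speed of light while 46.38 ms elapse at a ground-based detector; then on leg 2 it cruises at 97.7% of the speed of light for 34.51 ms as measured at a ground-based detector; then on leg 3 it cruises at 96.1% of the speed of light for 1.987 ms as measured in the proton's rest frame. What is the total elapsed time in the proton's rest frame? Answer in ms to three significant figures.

Leg 1: β = 0.982; γ = 1/√(1 − 0.982²) = 1/√0.03568 = 5.294; τ_1 = 46.38/5.294 = 8.760 ms.
Leg 2: β = 0.977; γ = 1/√(1 − 0.977²) = 1/√0.04547 = 4.690; τ_2 = 34.51/4.690 = 7.359 ms.
Leg 3: 1.987 ms is already measured in the proton's rest frame.
Total: 8.760 + 7.359 + 1.987 ms.

τ = 18.1 ms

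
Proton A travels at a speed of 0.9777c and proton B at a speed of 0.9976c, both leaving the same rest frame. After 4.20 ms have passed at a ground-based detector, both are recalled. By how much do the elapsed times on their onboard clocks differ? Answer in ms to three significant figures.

A: γ = 1/√(1 − 0.9777²) = 1/√0.04410 = 4.762; τ_A = 4.20/4.762 = 0.8820 ms.
B: γ = 1/√(1 − 0.9976²) = 1/√0.004794 = 14.44; τ_B = 4.20/14.44 = 0.2908 ms.

|τ_A − τ_B| = 0.591 ms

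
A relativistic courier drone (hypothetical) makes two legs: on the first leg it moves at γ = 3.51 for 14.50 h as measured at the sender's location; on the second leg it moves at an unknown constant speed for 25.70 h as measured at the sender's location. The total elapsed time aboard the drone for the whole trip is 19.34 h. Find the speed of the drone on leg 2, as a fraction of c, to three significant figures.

Leg 1: γ = 3.51; τ_1 = 14.50/3.510 = 4.131 h.
Leg 2: speed unknown; τ_2 = 25.70/γ_2.
Total proper time: 4.131 + τ_2 = 19.34, so τ_2 = 19.34 − 4.131 = 15.21 h.
γ_2 = 25.70/15.21 = 1.690; β = √(1 − 1/γ²) = √0.6498.

β = 0.806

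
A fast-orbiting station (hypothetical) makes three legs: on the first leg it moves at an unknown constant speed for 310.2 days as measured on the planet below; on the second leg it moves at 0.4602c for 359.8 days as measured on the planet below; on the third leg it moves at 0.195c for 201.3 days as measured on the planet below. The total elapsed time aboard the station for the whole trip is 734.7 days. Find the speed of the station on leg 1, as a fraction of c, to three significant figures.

β = 0.712

Leg 1: speed unknown; τ_1 = 310.2/γ_1.
Leg 2: γ = 1/√(1 − 0.4602²) = 1/√0.7882 = 1.126; τ_2 = 359.8/1.126 = 319.4 days.
Leg 3: γ = 1/√(1 − 0.195²) = 1/√0.9620 = 1.020; τ_3 = 201.3/1.020 = 197.4 days.
Total proper time: τ_1 + 319.4 + 197.4 = 734.7, so τ_1 = 734.7 − 516.9 = 217.8 days.
γ_1 = 310.2/217.8 = 1.424; β = √(1 − 1/γ²) = √0.5069.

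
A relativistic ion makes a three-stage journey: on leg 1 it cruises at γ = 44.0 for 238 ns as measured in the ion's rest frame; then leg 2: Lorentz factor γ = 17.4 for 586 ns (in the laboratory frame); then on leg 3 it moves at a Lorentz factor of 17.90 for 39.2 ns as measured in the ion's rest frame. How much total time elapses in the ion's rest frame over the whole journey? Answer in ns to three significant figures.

τ = 311 ns

Leg 1: 238 ns is already measured in the ion's rest frame.
Leg 2: γ = 17.4; τ_2 = 586/17.40 = 33.68 ns.
Leg 3: 39.2 ns is already measured in the ion's rest frame.
Total: 238.0 + 33.68 + 39.20 ns.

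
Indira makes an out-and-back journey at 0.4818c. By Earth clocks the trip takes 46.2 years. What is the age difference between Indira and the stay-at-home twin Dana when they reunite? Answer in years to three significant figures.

Δt − τ = 5.72 years

γ = 1/√(1 − 0.4818²) = 1/√0.7679 = 1.141
Indira's elapsed proper time: τ = 46.2/1.141 = 40.48 years.
Age gap = Δt − τ = 46.2 − 40.48 years.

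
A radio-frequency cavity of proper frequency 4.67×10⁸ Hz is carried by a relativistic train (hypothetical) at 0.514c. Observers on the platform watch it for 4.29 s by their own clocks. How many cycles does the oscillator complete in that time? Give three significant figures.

γ = 1/√(1 − 0.514²) = 1/√0.7358 = 1.166
During 4.29 s of lab time, the oscillator's proper time advances by τ = Δt/γ = 4.29/1.166 = 3.680 s = 3.680×10⁰ s.
N = f × τ = 4.67×10⁸ × 3.680×10⁰ = 1.719×10⁹.

N = 1.72×10⁹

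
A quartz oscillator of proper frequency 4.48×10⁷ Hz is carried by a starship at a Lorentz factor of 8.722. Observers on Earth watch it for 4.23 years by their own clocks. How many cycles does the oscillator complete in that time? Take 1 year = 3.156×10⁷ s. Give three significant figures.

N = 6.86×10¹⁴

γ = 8.722
During 4.23 years of lab time, the oscillator's proper time advances by τ = Δt/γ = 4.23/8.722 = 0.4850 years = 1.531×10⁷ s.
N = f × τ = 4.48×10⁷ × 1.531×10⁷ = 6.857×10¹⁴.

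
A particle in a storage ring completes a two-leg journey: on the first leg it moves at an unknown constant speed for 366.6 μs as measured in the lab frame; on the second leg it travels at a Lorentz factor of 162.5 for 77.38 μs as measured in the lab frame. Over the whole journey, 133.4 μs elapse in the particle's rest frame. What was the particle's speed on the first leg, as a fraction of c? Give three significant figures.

β = 0.932

Leg 1: speed unknown; τ_1 = 366.6/γ_1.
Leg 2: γ = 162.5; τ_2 = 77.38/162.5 = 0.4762 μs.
Total proper time: τ_1 + 0.4762 = 133.4, so τ_1 = 133.4 − 0.4762 = 132.9 μs.
γ_1 = 366.6/132.9 = 2.758; β = √(1 − 1/γ²) = √0.8685.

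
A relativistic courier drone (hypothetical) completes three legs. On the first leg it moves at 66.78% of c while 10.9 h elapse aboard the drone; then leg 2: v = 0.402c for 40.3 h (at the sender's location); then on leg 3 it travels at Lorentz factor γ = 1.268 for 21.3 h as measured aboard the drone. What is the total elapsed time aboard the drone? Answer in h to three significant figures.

Leg 1: 10.9 h is already measured aboard the drone.
Leg 2: γ = 1/√(1 − 0.402²) = 1/√0.8384 = 1.092; τ_2 = 40.3/1.092 = 36.90 h.
Leg 3: 21.3 h is already measured aboard the drone.
Total: 10.90 + 36.90 + 21.30 h.

τ = 69.1 h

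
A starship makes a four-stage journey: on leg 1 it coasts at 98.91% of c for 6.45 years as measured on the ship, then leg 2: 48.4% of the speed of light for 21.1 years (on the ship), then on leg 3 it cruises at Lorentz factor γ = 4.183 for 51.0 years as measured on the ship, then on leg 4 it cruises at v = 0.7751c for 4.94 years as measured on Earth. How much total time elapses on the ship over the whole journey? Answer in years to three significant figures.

τ = 81.7 years

Leg 1: 6.45 years is already measured on the ship.
Leg 2: 21.1 years is already measured on the ship.
Leg 3: 51.0 years is already measured on the ship.
Leg 4: γ = 1/√(1 − 0.7751²) = 1/√0.3992 = 1.583; τ_4 = 4.94/1.583 = 3.121 years.
Total: 6.450 + 21.10 + 51.00 + 3.121 years.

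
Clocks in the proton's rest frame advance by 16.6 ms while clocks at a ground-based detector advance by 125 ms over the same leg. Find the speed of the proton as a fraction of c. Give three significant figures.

v = 0.991c

The proper time is measured in the proton's rest frame (both events occur at the proton's location); Δt is measured at a ground-based detector. γ = Δt/τ = 125/16.6 = 7.530.
β = √(1 − 1/γ²) = √(1 − 0.01764) = √0.9824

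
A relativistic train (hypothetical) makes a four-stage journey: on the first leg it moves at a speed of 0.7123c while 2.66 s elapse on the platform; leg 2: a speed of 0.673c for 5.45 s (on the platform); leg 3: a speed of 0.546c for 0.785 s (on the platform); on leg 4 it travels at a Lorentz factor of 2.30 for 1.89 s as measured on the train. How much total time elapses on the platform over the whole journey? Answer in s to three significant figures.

Leg 1: 2.66 s is already measured on the platform.
Leg 2: 5.45 s is already measured on the platform.
Leg 3: 0.785 s is already measured on the platform.
Leg 4: γ = 2.30; Δt_4 = 2.300 × 1.89 = 4.347 s.
Total: 2.660 + 5.450 + 0.7850 + 4.347 s.

Δt = 13.2 s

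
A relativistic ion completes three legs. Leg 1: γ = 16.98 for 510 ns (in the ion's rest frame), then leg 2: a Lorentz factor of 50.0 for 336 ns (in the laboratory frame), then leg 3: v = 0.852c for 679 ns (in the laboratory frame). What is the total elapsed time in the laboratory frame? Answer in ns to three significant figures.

Leg 1: γ = 16.98; Δt_1 = 16.98 × 510 = 8660 ns.
Leg 2: 336 ns is already measured in the laboratory frame.
Leg 3: 679 ns is already measured in the laboratory frame.
Total: 8660 + 336.0 + 679.0 ns.

Δt = 9670 ns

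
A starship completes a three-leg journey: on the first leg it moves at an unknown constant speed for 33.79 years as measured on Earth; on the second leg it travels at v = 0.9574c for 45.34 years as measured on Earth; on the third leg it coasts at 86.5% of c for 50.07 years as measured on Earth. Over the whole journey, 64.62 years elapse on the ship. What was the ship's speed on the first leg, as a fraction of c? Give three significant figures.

β = 0.624

Leg 1: speed unknown; τ_1 = 33.79/γ_1.
Leg 2: γ = 1/√(1 − 0.9574²) = 1/√0.08339 = 3.463; τ_2 = 45.34/3.463 = 13.09 years.
Leg 3: β = 0.865; γ = 1/√(1 − 0.865²) = 1/√0.2518 = 1.993; τ_3 = 50.07/1.993 = 25.12 years.
Total proper time: τ_1 + 13.09 + 25.12 = 64.62, so τ_1 = 64.62 − 38.22 = 26.40 years.
γ_1 = 33.79/26.40 = 1.280; β = √(1 − 1/γ²) = √0.3894.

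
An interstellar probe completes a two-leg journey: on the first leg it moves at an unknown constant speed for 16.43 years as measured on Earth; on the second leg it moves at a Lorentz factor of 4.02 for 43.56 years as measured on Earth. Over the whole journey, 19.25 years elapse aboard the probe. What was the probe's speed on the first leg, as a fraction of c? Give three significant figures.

Leg 1: speed unknown; τ_1 = 16.43/γ_1.
Leg 2: γ = 4.02; τ_2 = 43.56/4.020 = 10.84 years.
Total proper time: τ_1 + 10.84 = 19.25, so τ_1 = 19.25 − 10.84 = 8.414 years.
γ_1 = 16.43/8.414 = 1.953; β = √(1 − 1/γ²) = √0.7377.

β = 0.859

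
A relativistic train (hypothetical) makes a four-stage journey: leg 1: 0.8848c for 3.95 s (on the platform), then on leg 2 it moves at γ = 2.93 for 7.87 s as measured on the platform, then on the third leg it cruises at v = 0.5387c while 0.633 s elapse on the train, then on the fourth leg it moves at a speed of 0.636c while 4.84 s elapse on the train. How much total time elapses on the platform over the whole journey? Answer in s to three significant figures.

Δt = 18.8 s

Leg 1: 3.95 s is already measured on the platform.
Leg 2: 7.87 s is already measured on the platform.
Leg 3: γ = 1/√(1 − 0.5387²) = 1/√0.7098 = 1.187; Δt_3 = 1.187 × 0.633 = 0.7513 s.
Leg 4: γ = 1/√(1 − 0.636²) = 1/√0.5955 = 1.296; Δt_4 = 1.296 × 4.84 = 6.272 s.
Total: 3.950 + 7.870 + 0.7513 + 6.272 s.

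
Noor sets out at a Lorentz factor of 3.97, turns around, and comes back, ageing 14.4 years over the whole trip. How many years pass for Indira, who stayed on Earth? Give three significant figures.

Δt = 57.2 years

γ = 3.97
Earth-frame duration is the dilated interval: Δt = γτ = 3.970 × 14.4 years.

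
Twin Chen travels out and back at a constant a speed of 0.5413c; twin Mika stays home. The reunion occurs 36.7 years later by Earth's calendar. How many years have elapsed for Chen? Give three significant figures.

τ = 30.9 years

γ = 1/√(1 − 0.5413²) = 1/√0.7070 = 1.189
Chen's clock measures proper time along the trip: τ = Δt/γ = 36.7/1.189 years.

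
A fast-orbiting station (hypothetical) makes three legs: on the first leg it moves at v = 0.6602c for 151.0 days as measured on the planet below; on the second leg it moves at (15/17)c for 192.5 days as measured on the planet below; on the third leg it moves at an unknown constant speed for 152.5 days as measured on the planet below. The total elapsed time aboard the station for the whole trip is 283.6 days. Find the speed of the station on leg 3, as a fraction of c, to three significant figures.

β = 0.853

Leg 1: γ = 1/√(1 − 0.6602²) = 1/√0.5641 = 1.331; τ_1 = 151.0/1.331 = 113.4 days.
Leg 2: γ = 1/√(1 − (15/17)²) = 17/8 = 2.125; τ_2 = 192.5/2.125 = 90.59 days.
Leg 3: speed unknown; τ_3 = 152.5/γ_3.
Total proper time: 113.4 + 90.59 + τ_3 = 283.6, so τ_3 = 283.6 − 204.0 = 79.60 days.
γ_3 = 152.5/79.60 = 1.916; β = √(1 − 1/γ²) = √0.7276.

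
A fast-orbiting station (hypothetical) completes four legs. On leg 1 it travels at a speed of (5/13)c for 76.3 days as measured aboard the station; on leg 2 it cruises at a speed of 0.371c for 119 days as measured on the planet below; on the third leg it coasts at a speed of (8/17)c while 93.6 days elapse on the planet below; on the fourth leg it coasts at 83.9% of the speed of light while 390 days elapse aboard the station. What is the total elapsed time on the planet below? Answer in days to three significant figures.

Leg 1: γ = 1/√(1 − (5/13)²) = 13/12 ≈ 1.083; Δt_1 = 1.083 × 76.3 = 82.66 days.
Leg 2: 119 days is already measured on the planet below.
Leg 3: 93.6 days is already measured on the planet below.
Leg 4: β = 0.839; γ = 1/√(1 − 0.839²) = 1/√0.2961 = 1.838; Δt_4 = 1.838 × 390 = 716.7 days.
Total: 82.66 + 119.0 + 93.60 + 716.7 days.

Δt = 1010 days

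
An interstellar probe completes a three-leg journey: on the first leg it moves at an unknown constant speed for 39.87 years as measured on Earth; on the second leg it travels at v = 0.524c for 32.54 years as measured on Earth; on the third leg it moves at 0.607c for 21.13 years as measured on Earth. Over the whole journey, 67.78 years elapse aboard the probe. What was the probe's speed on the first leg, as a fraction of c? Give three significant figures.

Leg 1: speed unknown; τ_1 = 39.87/γ_1.
Leg 2: γ = 1/√(1 − 0.524²) = 1/√0.7254 = 1.174; τ_2 = 32.54/1.174 = 27.71 years.
Leg 3: γ = 1/√(1 − 0.607²) = 1/√0.6316 = 1.258; τ_3 = 21.13/1.258 = 16.79 years.
Total proper time: τ_1 + 27.71 + 16.79 = 67.78, so τ_1 = 67.78 − 44.51 = 23.27 years.
γ_1 = 39.87/23.27 = 1.713; β = √(1 − 1/γ²) = √0.6593.

β = 0.812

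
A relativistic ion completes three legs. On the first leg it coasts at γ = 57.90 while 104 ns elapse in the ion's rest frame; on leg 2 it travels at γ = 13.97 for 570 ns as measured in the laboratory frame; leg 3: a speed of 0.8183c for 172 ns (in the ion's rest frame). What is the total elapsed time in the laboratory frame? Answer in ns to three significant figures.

Leg 1: γ = 57.90; Δt_1 = 57.90 × 104 = 6022 ns.
Leg 2: 570 ns is already measured in the laboratory frame.
Leg 3: γ = 1/√(1 − 0.8183²) = 1/√0.3304 = 1.740; Δt_3 = 1.740 × 172 = 299.2 ns.
Total: 6022 + 570.0 + 299.2 ns.

Δt = 6890 ns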